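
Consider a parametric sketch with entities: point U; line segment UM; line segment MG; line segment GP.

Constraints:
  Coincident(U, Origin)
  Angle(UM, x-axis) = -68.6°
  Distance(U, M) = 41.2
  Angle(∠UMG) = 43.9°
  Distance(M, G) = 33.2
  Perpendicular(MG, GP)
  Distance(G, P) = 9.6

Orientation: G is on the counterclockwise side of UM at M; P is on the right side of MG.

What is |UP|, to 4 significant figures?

38.33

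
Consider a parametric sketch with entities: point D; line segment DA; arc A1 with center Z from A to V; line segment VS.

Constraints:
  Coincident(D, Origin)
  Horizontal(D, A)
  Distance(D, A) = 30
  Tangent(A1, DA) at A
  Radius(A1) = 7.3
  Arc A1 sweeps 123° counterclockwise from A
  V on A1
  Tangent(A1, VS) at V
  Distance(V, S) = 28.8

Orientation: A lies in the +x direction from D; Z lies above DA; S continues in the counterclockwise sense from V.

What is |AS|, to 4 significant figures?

36.70

D is at the origin; DA is horizontal with |DA| = 30.0 and A on the +x side, so A = (30.00, 0.000). Tangency of A1 to DA means the radius ZA is perpendicular to DA, so Z = A + (0, 7.3) = (30.00, 7.300). On A1, A sits at bearing -90° from Z; a 123° counterclockwise sweep puts V at bearing 33°, so V = Z + 7.3·(cos 33°, sin 33°) = (36.12, 11.28). A1 meets VS tangentially, so ZV is at right angles to VS, so VS runs along (−sin 33°, cos 33°); with |VS| = 28.8, S = (20.44, 35.43). Then |AS| = |S − A| = 36.70.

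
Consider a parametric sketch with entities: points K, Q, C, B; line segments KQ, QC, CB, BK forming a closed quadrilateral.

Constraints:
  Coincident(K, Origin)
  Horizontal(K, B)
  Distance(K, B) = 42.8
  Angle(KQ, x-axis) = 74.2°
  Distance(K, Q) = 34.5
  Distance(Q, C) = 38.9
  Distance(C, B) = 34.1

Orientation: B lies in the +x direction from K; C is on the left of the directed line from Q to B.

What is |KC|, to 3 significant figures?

58.9

Checks: K = (0.00, 0.00) ✓; |QC| = 38.90 ✓; |CB| = 34.10 ✓.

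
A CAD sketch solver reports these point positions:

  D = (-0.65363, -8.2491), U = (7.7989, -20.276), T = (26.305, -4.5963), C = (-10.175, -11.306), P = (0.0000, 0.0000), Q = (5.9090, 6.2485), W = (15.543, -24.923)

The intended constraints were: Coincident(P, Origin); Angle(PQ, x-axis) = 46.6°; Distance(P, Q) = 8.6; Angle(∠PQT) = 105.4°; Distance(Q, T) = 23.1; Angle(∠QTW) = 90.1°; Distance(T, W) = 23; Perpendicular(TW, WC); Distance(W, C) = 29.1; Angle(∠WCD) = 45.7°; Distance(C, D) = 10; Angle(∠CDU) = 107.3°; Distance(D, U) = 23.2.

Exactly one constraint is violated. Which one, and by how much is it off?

Distance(D, U) = 23.2 — off by 8.50.

P = (0.00, 0.00) ✓; PQ at 46.60° ✓; |PQ| = 8.600 ✓; ∠PQT = 105.4° ✓; |QT| = 23.10 ✓; ∠QTW = 90.10° ✓; |TW| = 23.00 ✓; ∠(TW, WC) = 90.00° ✓; |WC| = 29.10 ✓; ∠WCD = 45.70° ✓; |CD| = 10.00 ✓; ∠CDU = 107.3° ✓; |DU| = 14.70 ✗.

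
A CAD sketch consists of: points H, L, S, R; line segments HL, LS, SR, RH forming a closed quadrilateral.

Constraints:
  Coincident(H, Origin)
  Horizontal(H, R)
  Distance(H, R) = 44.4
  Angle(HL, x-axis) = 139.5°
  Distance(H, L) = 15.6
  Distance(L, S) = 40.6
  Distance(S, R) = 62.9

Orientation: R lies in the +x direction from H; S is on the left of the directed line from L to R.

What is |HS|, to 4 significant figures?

47.86

H is at the origin; HR is horizontal with |HR| = 44.4 and R in +x, so R = (44.4, 0). HL runs at 139.5° with |HL| = 15.6, so L = (-11.86, 10.13). S is determined by |LS| = 40.6 and |SR| = 62.9 together: it lies at the intersection of circle(L, 40.6) and circle(R, 62.9). With |LR| = 57.17, the foot of the radical line on LR is 8.397 from L and the perpendicular offset is √(40.6² − 8.397²) = 39.72. Taking the left-of-LR solution: S = (3.441, 47.74).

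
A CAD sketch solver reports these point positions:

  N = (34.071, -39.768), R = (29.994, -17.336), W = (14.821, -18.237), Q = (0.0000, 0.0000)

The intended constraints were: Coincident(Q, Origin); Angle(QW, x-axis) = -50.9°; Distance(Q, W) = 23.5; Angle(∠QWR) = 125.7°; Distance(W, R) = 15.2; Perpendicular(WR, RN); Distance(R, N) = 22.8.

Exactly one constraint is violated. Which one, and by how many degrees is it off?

Perpendicular(WR, RN) — off by 6.90°.

Q = (0.00, 0.00) ✓; QW at -50.90° ✓; |QW| = 23.50 ✓; ∠QWR = 125.7° ✓; |WR| = 15.20 ✓; ∠(WR, RN) = 83.10° ✗; |RN| = 22.80 ✓.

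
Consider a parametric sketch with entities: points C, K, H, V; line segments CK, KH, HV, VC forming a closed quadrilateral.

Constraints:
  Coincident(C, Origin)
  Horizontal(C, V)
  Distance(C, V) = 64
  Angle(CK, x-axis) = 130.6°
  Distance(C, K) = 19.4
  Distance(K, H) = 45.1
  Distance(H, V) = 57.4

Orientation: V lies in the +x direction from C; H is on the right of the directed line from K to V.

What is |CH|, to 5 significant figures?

26.043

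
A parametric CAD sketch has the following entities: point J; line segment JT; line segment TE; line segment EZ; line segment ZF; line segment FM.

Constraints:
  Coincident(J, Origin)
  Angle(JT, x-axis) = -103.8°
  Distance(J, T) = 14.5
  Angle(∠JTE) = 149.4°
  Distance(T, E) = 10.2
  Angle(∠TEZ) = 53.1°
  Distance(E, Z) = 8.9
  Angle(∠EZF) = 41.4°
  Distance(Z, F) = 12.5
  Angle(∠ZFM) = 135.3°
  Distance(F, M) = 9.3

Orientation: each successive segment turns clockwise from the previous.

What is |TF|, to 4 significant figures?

6.602

∠TEZ = 53.1° gives EZ at 98.70° from the x-axis; with |EZ| = 8.9, Z = (-11.94, -12.57). ∠EZF = 41.4° gives ZF at -39.90° from the x-axis; with |ZF| = 12.5, F = (-2.352, -20.59). Then |TF| = |F − T| = 6.602.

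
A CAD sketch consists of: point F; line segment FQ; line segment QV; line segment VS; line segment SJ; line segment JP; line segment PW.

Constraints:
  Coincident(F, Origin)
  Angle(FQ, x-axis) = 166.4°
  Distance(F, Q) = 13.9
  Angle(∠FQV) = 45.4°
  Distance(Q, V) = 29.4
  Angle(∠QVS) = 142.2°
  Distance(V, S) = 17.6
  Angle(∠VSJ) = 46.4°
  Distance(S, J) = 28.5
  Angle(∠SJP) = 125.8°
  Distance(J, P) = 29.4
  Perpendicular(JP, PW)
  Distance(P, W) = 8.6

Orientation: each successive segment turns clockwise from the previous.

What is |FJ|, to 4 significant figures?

7.440

∠QVS = 142.2° gives VS at -6.000° from the x-axis; with |VS| = 17.6, S = (28.98, 16.92). ∠VSJ = 46.4° gives SJ at -139.6° from the x-axis; with |SJ| = 28.5, J = (7.276, -1.550). Then |FJ| = |J − F| = 7.440.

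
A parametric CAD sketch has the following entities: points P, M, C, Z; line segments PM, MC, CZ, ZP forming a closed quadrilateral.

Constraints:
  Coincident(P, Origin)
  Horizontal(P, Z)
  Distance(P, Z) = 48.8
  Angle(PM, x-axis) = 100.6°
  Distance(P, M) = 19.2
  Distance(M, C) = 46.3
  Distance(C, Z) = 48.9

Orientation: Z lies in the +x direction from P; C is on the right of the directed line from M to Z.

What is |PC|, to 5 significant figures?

27.149

Checks: P = (0.00, 0.00) ✓; |MC| = 46.30 ✓; |CZ| = 48.90 ✓.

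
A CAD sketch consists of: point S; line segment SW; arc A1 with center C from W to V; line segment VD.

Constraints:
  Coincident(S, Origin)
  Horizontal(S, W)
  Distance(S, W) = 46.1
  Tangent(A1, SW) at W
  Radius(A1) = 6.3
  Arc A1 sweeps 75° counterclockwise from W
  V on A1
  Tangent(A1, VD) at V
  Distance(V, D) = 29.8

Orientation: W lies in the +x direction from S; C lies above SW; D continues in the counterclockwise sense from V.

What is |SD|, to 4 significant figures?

68.61

S is at the origin; SW is horizontal with |SW| = 46.1 and W on the +x side, so W = (46.10, 0.000). A1 meets SW tangentially, so CW is at right angles to SW, so C = W + (0, 6.3) = (46.10, 6.300). On A1, W sits at bearing -90° from C; a 75° counterclockwise sweep puts V at bearing -15°, so V = C + 6.3·(cos -15°, sin -15°) = (52.19, 4.669). A1 meets VD tangentially, so CV is at right angles to VD, so VD runs along (−sin -15°, cos -15°); with |VD| = 29.8, D = (59.90, 33.45). Then |SD| = |D − S| = 68.61.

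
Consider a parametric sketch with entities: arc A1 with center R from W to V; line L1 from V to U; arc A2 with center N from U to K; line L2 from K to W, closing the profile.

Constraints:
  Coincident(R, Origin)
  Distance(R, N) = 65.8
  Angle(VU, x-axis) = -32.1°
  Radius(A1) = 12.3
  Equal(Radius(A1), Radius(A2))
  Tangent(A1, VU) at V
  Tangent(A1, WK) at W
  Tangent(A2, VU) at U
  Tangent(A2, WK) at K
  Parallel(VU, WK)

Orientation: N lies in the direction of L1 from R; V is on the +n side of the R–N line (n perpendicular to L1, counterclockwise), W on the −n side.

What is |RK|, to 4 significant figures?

66.94

The slot axis is L1's direction at -32.1°, so u = (cos -32.1°, sin -32.1°) = (0.8471, -0.5314) and n = (−sin -32.1°, cos -32.1°) = (0.5314, 0.8471). R is at the origin and N lies 65.8 along u from R, so N = 65.8·u = (55.74, -34.97). Tangency of A1 to both parallel lines with radius 12.3 puts V and W at R ± 12.3·n: V = (6.536, 10.42), W = (-6.536, -10.42). Equal radii place U and K the same way about N: U = N + 12.3·n = (62.28, -24.55), K = N − 12.3·n = (49.20, -45.39). Then |RK| = |K − R| = 66.94.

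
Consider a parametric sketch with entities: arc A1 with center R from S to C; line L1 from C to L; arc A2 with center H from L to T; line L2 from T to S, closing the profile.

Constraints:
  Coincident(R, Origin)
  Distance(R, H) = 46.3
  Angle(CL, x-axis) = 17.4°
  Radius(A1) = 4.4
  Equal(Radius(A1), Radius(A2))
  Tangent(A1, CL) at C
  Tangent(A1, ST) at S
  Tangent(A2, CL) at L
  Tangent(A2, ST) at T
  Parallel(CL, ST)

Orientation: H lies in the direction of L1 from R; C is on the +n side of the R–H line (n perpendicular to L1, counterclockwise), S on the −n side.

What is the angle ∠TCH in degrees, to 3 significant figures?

5.33°

Tangency of A1 to both parallel lines with radius 4.4 puts C and S at R ± 4.4·n: C = (-1.32, 4.20), S = (1.32, -4.20). Equal radii place L and T the same way about H: L = H + 4.4·n = (42.9, 18.0), T = H − 4.4·n = (45.5, 9.65). Then cos ∠TCH = CT·CH / (|CT||CH|), giving 5.33°.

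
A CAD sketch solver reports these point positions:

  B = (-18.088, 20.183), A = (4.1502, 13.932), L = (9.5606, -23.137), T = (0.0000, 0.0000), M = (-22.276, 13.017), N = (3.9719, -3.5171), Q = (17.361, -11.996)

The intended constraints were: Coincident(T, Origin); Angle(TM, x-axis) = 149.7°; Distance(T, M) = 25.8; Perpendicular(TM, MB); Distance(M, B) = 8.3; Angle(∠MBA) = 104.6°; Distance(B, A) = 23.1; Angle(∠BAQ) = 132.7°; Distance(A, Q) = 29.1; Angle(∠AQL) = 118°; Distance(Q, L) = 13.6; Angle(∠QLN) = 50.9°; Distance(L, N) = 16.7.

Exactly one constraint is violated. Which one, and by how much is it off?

Distance(L, N) = 16.7 — off by 3.70.

T = (0.00, 0.00) ✓; TM at 149.7° ✓; |TM| = 25.80 ✓; ∠(TM, MB) = 90.00° ✓; |MB| = 8.300 ✓; ∠MBA = 104.6° ✓; |BA| = 23.10 ✓; ∠BAQ = 132.7° ✓; |AQ| = 29.10 ✓; ∠AQL = 118.0° ✓; |QL| = 13.60 ✓; ∠QLN = 50.90° ✓; |LN| = 20.40 ✗.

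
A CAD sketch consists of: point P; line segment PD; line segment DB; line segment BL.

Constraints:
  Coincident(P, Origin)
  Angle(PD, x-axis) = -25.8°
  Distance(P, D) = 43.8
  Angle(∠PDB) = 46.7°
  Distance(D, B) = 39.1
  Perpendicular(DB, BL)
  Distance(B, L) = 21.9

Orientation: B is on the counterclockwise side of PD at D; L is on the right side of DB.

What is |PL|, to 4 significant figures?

54.53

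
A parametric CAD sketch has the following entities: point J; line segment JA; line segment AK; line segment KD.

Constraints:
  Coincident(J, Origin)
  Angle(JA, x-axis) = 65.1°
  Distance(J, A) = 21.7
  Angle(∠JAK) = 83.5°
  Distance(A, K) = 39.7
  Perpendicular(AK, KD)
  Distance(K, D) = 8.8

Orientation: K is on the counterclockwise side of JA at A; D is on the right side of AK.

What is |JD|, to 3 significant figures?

48.1

J is at the origin; JA runs at 65.1° with length 21.7, so A = 21.7·(cos 65.1°, sin 65.1°) = (9.14, 19.7). ∠JAK = 83.5°, so AK runs at 65.1° + (180° − 83.5°) = 162° from the x-axis; with |AK| = 39.7, K = A + 39.7·(cos 162°, sin 162°) = (-28.5, 32.2). AK is perpendicular to KD; with |KD| = 8.8 on the right of AK, D = K + 8.8·(0.316, 0.949) = (-25.8, 40.6). Then |JD| = |D − J| = 48.1.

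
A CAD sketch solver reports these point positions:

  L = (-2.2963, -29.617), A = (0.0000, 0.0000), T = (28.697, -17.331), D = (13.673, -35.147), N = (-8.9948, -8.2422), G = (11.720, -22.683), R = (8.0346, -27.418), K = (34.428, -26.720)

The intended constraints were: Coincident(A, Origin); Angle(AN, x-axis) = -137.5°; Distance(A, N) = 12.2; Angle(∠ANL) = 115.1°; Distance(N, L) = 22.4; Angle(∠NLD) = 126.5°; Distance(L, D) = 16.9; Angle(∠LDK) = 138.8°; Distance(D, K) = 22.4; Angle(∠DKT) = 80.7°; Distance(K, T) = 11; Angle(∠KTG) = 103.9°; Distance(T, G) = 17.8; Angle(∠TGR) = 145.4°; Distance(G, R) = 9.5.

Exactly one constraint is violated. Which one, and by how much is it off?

Distance(G, R) = 9.5 — off by 3.50.

A = (0.00, 0.00) ✓; AN at -137.5° ✓; |AN| = 12.20 ✓; ∠ANL = 115.1° ✓; |NL| = 22.40 ✓; ∠NLD = 126.5° ✓; |LD| = 16.90 ✓; ∠LDK = 138.8° ✓; |DK| = 22.40 ✓; ∠DKT = 80.70° ✓; |KT| = 11.00 ✓; ∠KTG = 103.9° ✓; |TG| = 17.80 ✓; ∠TGR = 145.4° ✓; |GR| = 6.000 ✗.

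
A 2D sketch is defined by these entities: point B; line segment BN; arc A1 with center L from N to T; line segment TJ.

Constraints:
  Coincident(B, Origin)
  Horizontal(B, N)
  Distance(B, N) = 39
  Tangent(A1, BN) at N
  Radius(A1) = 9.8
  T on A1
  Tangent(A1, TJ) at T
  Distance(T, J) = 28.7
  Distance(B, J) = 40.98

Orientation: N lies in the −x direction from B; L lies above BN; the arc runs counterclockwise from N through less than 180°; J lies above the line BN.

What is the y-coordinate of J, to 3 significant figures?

34.7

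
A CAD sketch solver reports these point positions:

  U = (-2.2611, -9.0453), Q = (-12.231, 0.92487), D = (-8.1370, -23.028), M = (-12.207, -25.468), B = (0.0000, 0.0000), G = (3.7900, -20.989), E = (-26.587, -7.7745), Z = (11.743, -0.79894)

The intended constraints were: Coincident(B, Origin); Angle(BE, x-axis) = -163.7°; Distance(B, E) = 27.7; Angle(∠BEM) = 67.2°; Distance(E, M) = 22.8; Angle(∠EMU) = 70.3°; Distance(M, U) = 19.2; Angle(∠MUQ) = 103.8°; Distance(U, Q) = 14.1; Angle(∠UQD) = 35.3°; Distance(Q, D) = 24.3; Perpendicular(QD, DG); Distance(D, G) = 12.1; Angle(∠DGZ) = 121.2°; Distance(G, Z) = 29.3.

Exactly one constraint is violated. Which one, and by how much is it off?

Distance(G, Z) = 29.3 — off by 7.60.

B = (0.00, 0.00) ✓; BE at -163.7° ✓; |BE| = 27.70 ✓; ∠BEM = 67.20° ✓; |EM| = 22.80 ✓; ∠EMU = 70.30° ✓; |MU| = 19.20 ✓; ∠MUQ = 103.8° ✓; |UQ| = 14.10 ✓; ∠UQD = 35.30° ✓; |QD| = 24.30 ✓; ∠(QD, DG) = 90.00° ✓; |DG| = 12.10 ✓; ∠DGZ = 121.2° ✓; |GZ| = 21.70 ✗.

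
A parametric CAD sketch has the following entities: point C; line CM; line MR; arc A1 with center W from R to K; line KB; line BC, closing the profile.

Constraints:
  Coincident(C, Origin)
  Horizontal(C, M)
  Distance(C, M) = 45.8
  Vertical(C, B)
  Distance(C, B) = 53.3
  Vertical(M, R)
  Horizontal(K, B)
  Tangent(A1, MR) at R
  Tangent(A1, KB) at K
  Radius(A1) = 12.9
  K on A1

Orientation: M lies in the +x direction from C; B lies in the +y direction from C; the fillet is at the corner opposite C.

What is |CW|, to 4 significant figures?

52.10

CB is vertical with |CB| = 53.3 and B on the +y side, so B = (0.000, 53.30). The virtual corner opposite C is at (45.80, 53.30). The tangent condition forces WR to be normal to MR and A1 meets KB tangentially, so WK is at right angles to KB, with radius 12.9, so the center W sits 12.9 in from both sides at W = (32.90, 40.40). Then |CW| = |W − C| = 52.10.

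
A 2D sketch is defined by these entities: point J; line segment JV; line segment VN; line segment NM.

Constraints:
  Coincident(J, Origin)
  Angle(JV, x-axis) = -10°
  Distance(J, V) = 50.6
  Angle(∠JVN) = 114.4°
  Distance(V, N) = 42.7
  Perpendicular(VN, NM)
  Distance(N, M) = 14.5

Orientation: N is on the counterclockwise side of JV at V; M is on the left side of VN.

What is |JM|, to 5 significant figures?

71.012

J is at the origin; JV runs at -10.0° with length 50.6, so V = 50.6·(cos -10.0°, sin -10.0°) = (49.831, -8.7866). ∠JVN = 114.4°, so VN runs at -10.0° + (180° − 114.4°) = 55.600° from the x-axis; with |VN| = 42.7, N = V + 42.7·(cos 55.600°, sin 55.600°) = (73.955, 26.446). VN ⟂ NM; with |NM| = 14.5 on the left of VN, M = N + 14.5·(-0.82511, 0.56497) = (61.991, 34.638). Then |JM| = |M − J| = 71.012.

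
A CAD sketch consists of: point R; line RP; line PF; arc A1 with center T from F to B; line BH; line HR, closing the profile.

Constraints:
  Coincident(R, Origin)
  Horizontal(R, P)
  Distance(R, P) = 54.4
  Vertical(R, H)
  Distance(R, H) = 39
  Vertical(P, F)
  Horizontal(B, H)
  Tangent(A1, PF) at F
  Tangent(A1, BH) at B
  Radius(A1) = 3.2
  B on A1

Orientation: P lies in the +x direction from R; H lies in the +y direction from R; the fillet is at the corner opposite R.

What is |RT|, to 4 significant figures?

62.47

R is at the origin; R and P share the same y with |RP| = 54.4 and P on the +x side, so P = (54.40, 0.000). R and H share the same x with |RH| = 39.0 and H on the +y side, so H = (0.000, 39.00). The virtual corner opposite R is at (54.40, 39.00). Since A1 is tangent to PF there, TF ⟂ PF and since A1 is tangent to BH there, TB ⟂ BH, with radius 3.2, so the center T sits 3.2 in from both sides at T = (51.20, 35.80). Then |RT| = |T − R| = 62.47.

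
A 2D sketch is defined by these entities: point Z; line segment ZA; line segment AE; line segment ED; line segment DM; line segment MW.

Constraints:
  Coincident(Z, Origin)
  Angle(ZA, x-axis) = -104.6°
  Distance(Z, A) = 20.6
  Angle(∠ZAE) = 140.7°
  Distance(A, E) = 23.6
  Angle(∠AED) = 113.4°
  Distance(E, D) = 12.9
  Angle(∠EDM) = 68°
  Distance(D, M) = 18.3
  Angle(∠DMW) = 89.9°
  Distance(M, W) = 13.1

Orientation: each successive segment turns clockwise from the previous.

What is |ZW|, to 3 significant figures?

29.5

Z is at the origin; ZA runs at -104.6° with length 20.6, so A = (-5.19, -19.9). ∠ZAE = 140.7° gives AE at -144° from the x-axis; with |AE| = 23.6, E = (-24.3, -33.8). ∠AED = 113.4° gives ED at 150° from the x-axis; with |ED| = 12.9, D = (-35.4, -27.3). ∠EDM = 68.0° gives DM at 37.5° from the x-axis; with |DM| = 18.3, M = (-20.9, -16.2). ∠DMW = 89.9° gives MW at -52.6° from the x-axis; with |MW| = 13.1, W = (-12.9, -26.6). Then |ZW| = |W − Z| = 29.5.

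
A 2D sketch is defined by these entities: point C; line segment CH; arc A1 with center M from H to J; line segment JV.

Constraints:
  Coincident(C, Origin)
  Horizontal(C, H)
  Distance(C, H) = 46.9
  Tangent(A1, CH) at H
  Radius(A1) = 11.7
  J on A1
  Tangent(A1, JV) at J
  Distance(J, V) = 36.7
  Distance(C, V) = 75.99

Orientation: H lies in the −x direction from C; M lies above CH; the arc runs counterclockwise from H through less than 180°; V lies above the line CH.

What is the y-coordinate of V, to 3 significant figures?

48.4

C is at the origin; C and H share the same y with |CH| = 46.9 and H on the −x side, so H = (-46.9, 0.00). A1 meets CH tangentially, so MH is at right angles to CH, so M = H + (0, 11.7) = (-46.9, 11.7). Since MJ ⟂ JV (tangency), |MV| = √(11.7² + 36.7²) = 38.5 regardless of where J sits on A1. So V lies on both circle(C, 75.99) and circle(M, 38.5); the above-CH intersection is V = (-58.6, 48.4). J is the foot of the tangent from V: J = (-37.4, 18.5).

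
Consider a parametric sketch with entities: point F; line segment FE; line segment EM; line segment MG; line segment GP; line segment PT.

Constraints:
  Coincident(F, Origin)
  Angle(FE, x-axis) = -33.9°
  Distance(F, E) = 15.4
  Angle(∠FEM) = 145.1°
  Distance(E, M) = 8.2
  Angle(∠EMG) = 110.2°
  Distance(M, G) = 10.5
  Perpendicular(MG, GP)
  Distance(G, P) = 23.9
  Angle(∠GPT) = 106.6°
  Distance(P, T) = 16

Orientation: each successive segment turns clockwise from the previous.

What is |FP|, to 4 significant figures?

9.514

∠EMG = 110.2° gives MG at -138.6° from the x-axis; with |MG| = 10.5, G = (7.871, -23.18). MG is perpendicular to GP, so GP runs at 131.4°; with |GP| = 23.9, P = (-7.934, -5.250). Then |FP| = |P − F| = 9.514.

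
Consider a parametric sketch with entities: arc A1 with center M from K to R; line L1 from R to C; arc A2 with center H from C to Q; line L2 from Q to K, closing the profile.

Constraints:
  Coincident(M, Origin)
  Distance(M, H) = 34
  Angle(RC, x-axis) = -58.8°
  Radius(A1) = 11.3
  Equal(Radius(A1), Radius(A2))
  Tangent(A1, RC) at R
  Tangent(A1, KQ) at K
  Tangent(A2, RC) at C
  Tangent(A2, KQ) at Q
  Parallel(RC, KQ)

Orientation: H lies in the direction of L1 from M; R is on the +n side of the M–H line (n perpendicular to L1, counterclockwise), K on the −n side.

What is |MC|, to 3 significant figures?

35.8

The slot axis is L1's direction at -58.8°, so u = (cos -58.8°, sin -58.8°) = (0.518, -0.855) and n = (−sin -58.8°, cos -58.8°) = (0.855, 0.518). M is at the origin and H lies 34.0 along u from M, so H = 34.0·u = (17.6, -29.1). Tangency of A1 to both parallel lines with radius 11.3 puts R and K at M ± 11.3·n: R = (9.67, 5.85), K = (-9.67, -5.85). Equal radii place C and Q the same way about H: C = H + 11.3·n = (27.3, -23.2), Q = H − 11.3·n = (7.95, -34.9). Then |MC| = |C − M| = 35.8.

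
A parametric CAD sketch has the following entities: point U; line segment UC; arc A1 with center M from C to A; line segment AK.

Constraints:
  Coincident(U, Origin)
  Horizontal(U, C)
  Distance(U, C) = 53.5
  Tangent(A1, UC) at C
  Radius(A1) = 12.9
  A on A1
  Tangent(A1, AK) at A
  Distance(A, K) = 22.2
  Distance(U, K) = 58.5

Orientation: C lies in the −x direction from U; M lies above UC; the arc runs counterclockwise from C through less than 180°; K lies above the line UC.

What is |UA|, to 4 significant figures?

43.66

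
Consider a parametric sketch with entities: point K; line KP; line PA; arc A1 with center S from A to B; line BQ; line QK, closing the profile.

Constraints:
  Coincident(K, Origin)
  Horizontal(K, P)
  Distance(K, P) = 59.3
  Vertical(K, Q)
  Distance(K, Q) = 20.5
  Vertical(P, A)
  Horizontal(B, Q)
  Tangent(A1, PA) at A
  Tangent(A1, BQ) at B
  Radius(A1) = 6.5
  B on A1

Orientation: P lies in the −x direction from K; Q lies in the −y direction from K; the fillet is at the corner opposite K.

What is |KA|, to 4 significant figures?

60.93

K is at the origin; K and P share the same y with |KP| = 59.3 and P on the −x side, so P = (-59.30, 0.000). K and Q share the same x with |KQ| = 20.5 and Q on the −y side, so Q = (0.000, -20.50). The virtual corner opposite K is at (-59.30, -20.50). A1 meets PA tangentially, so SA is at right angles to PA and tangency of A1 to BQ means the radius SB is perpendicular to BQ, with radius 6.5, so the center S sits 6.5 in from both sides at S = (-52.80, -14.00). That places the tangent points at A = (-59.30, -14.00) on PA and B = (-52.80, -20.50) on BQ. Then |KA| = |A − K| = 60.93.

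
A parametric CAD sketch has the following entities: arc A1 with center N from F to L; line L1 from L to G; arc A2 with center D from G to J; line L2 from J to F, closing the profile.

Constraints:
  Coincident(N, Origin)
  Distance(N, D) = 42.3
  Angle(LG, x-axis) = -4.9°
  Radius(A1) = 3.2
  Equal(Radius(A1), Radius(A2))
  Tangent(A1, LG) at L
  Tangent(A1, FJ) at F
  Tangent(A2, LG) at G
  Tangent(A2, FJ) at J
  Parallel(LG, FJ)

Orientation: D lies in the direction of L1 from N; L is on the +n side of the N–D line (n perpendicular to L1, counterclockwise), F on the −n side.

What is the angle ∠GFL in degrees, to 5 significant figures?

81.396°

The slot axis is L1's direction at -4.9°, so u = (cos -4.9°, sin -4.9°) = (0.99635, -0.085417) and n = (−sin -4.9°, cos -4.9°) = (0.085417, 0.99635). N is at the origin and D lies 42.3 along u from N, so D = 42.3·u = (42.145, -3.6131). Tangency of A1 to both parallel lines with radius 3.2 puts L and F at N ± 3.2·n: L = (0.27333, 3.1883), F = (-0.27333, -3.1883). Equal radii place G and J the same way about D: G = D + 3.2·n = (42.419, -0.42483), J = D − 3.2·n = (41.872, -6.8014). Then cos ∠GFL = FG·FL / (|FG||FL|), giving 81.396°.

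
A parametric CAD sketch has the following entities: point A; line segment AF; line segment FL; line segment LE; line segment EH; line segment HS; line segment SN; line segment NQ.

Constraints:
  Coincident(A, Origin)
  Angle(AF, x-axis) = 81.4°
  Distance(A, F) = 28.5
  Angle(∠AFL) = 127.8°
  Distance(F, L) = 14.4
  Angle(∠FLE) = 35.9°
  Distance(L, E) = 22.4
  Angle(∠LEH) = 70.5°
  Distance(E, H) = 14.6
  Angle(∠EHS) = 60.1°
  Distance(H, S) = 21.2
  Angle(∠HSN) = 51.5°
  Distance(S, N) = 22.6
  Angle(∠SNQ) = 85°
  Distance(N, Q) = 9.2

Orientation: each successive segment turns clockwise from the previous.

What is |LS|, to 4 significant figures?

4.400

∠LEH = 70.5° gives EH at 135.6° from the x-axis; with |EH| = 14.6, H = (-3.031, 25.10). ∠EHS = 60.1° gives HS at 15.70° from the x-axis; with |HS| = 21.2, S = (17.38, 30.84). Then |LS| = |S − L| = 4.400.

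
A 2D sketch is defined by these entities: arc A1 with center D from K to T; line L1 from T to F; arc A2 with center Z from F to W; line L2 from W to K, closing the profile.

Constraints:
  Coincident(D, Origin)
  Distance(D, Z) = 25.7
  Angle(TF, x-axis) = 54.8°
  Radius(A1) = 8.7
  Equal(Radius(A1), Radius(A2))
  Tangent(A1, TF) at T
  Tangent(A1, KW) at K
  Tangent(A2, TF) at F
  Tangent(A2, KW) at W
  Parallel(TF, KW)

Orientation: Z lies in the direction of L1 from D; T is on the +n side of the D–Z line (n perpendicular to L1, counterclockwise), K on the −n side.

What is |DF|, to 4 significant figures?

27.13

The slot axis is L1's direction at 54.8°, so u = (cos 54.8°, sin 54.8°) = (0.5764, 0.8171) and n = (−sin 54.8°, cos 54.8°) = (-0.8171, 0.5764). D is at the origin and Z lies 25.7 along u from D, so Z = 25.7·u = (14.81, 21.00). Tangency of A1 to both parallel lines with radius 8.7 puts T and K at D ± 8.7·n: T = (-7.109, 5.015), K = (7.109, -5.015). Equal radii place F and W the same way about Z: F = Z + 8.7·n = (7.705, 26.02), W = Z − 8.7·n = (21.92, 15.99). Then |DF| = |F − D| = 27.13.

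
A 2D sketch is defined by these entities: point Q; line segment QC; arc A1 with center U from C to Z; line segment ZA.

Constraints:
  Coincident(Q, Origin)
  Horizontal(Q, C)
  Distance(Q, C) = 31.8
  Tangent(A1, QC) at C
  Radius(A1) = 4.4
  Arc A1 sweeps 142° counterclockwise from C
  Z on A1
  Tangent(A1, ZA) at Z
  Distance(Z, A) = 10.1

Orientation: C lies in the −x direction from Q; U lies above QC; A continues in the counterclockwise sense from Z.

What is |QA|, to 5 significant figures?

39.637

Q is at the origin; QC is horizontal with |QC| = 31.8 and C on the −x side, so C = (-31.800, 0.0000). A1 meets QC tangentially, so UC is at right angles to QC, so U = C + (0, 4.4) = (-31.800, 4.4000). On A1, C sits at bearing -90° from U; a 142° counterclockwise sweep puts Z at bearing 52°, so Z = U + 4.4·(cos 52°, sin 52°) = (-29.091, 7.8672). The tangent condition forces UZ to be normal to ZA, so ZA runs along (−sin 52°, cos 52°); with |ZA| = 10.1, A = (-37.050, 14.085). Then |QA| = |A − Q| = 39.637.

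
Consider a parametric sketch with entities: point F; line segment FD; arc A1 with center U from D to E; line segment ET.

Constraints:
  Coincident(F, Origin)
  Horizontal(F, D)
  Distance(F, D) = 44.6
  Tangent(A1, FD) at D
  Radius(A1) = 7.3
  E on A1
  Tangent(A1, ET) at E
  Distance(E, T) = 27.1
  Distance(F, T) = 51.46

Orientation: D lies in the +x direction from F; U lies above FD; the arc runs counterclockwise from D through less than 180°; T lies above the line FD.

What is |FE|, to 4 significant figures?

52.14

F is at the origin; F and D share the same y with |FD| = 44.6 and D on the +x side, so D = (44.60, 0.000). A1 meets FD tangentially, so UD is at right angles to FD, so U = D + (0, 7.3) = (44.60, 7.300). Since UE ⟂ ET (tangency), |UT| = √(7.3² + 27.1²) = 28.07 regardless of where E sits on A1. So T lies on both circle(F, 51.46) and circle(U, 28.07); the above-FD intersection is T = (38.09, 34.60). E is the foot of the tangent from T: E = (51.02, 10.78).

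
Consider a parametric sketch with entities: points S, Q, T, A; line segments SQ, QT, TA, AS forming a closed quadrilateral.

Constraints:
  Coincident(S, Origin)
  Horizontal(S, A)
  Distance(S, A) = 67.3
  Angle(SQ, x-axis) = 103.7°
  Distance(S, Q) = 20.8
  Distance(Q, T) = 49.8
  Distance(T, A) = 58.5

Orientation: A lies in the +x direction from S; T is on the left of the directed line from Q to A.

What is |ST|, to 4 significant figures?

60.69

Checks: |QT| = 49.80 ✓; |TA| = 58.50 ✓.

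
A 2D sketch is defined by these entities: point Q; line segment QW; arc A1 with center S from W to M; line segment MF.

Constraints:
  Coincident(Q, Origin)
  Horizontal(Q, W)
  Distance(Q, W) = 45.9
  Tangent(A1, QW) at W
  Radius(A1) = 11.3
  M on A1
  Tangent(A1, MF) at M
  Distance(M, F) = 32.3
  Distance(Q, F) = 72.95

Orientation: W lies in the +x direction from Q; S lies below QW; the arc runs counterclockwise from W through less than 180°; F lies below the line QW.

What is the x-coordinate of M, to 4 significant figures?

37.47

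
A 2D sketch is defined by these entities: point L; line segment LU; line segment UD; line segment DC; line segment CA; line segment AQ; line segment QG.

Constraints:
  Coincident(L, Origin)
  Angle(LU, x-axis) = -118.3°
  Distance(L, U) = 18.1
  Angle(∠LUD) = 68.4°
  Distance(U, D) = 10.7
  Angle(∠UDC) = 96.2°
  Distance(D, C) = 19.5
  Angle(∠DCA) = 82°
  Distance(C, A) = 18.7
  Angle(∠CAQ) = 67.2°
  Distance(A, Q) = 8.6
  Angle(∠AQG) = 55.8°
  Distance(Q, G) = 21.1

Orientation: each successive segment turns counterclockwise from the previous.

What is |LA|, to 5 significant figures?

12.701

L is at the origin; LU runs at -118.3° with length 18.1, so U = (-8.5810, -15.937). ∠LUD = 68.4° gives UD at -6.7000° from the x-axis; with |UD| = 10.7, D = (2.0459, -17.185). ∠UDC = 96.2° gives DC at 77.100° from the x-axis; with |DC| = 19.5, C = (6.3993, 1.8228). ∠DCA = 82.0° gives CA at 175.10° from the x-axis; with |CA| = 18.7, A = (-12.232, 3.4201). Then |LA| = |A − L| = 12.701.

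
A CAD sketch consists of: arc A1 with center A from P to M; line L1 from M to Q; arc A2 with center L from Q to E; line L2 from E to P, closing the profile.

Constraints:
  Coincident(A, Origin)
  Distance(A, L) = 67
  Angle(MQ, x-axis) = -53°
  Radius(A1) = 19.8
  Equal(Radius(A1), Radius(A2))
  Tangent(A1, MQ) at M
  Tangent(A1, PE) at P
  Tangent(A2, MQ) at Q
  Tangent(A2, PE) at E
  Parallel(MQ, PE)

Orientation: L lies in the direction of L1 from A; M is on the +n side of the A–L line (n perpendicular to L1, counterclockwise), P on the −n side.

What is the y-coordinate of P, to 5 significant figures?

-11.916

The slot axis is L1's direction at -53.0°, so u = (cos -53.0°, sin -53.0°) = (0.60182, -0.79864) and n = (−sin -53.0°, cos -53.0°) = (0.79864, 0.60182). A is at the origin and L lies 67.0 along u from A, so L = 67.0·u = (40.322, -53.509). Tangency of A1 to both parallel lines with radius 19.8 puts M and P at A ± 19.8·n: M = (15.813, 11.916), P = (-15.813, -11.916). So P.y = -11.916.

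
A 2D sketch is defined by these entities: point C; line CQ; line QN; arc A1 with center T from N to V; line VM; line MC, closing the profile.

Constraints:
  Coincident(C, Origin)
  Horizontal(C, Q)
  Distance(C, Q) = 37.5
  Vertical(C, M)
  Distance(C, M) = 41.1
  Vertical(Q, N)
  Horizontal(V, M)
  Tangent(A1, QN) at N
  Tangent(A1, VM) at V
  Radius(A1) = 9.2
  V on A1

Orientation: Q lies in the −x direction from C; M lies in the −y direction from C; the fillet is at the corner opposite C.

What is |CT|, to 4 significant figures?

42.64

C is at the origin; CQ is horizontal with |CQ| = 37.5 and Q on the −x side, so Q = (-37.50, 0.000). C and M share the same x with |CM| = 41.1 and M on the −y side, so M = (0.000, -41.10). The virtual corner opposite C is at (-37.50, -41.10). A1 meets QN tangentially, so TN is at right angles to QN and the tangent condition forces TV to be normal to VM, with radius 9.2, so the center T sits 9.2 in from both sides at T = (-28.30, -31.90). Then |CT| = |T − C| = 42.64.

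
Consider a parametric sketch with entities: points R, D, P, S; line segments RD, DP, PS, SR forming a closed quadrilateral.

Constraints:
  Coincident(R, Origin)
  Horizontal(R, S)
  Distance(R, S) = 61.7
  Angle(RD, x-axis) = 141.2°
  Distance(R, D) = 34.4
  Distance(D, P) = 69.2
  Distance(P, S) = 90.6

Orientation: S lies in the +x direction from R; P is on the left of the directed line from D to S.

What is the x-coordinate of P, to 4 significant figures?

14.31

Checks: |DP| = 69.20 ✓; |PS| = 90.60 ✓.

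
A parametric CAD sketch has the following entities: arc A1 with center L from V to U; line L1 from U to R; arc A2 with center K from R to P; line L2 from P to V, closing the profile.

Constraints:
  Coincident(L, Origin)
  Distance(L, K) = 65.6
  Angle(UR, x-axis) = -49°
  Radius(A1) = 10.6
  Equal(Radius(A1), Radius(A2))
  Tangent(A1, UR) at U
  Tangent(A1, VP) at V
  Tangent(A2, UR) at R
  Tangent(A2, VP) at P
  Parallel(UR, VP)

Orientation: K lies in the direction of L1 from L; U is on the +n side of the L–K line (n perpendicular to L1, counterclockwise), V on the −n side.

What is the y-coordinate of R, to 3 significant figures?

-42.6

The slot axis is L1's direction at -49.0°, so u = (cos -49.0°, sin -49.0°) = (0.656, -0.755) and n = (−sin -49.0°, cos -49.0°) = (0.755, 0.656). L is at the origin and K lies 65.6 along u from L, so K = 65.6·u = (43.0, -49.5). Tangency of A1 to both parallel lines with radius 10.6 puts U and V at L ± 10.6·n: U = (8.00, 6.95), V = (-8.00, -6.95). Equal radii place R and P the same way about K: R = K + 10.6·n = (51.0, -42.6), P = K − 10.6·n = (35.0, -56.5). So R.y = -42.6.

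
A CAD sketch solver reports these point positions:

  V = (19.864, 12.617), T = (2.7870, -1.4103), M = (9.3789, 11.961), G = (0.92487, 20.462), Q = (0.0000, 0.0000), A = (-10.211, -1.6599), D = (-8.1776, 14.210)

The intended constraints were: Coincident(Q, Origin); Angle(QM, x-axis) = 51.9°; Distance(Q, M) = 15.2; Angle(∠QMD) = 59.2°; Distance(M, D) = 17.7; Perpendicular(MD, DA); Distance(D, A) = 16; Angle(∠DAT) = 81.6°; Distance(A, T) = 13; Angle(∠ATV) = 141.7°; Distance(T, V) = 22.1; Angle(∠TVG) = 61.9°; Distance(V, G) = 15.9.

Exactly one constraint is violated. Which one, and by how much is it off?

Distance(V, G) = 15.9 — off by 4.60.

Q = (0.00, 0.00) ✓; QM at 51.90° ✓; |QM| = 15.20 ✓; ∠QMD = 59.20° ✓; |MD| = 17.70 ✓; ∠(MD, DA) = 90.00° ✓; |DA| = 16.00 ✓; ∠DAT = 81.60° ✓; |AT| = 13.00 ✓; ∠ATV = 141.7° ✓; |TV| = 22.10 ✓; ∠TVG = 61.90° ✓; |VG| = 20.50 ✗.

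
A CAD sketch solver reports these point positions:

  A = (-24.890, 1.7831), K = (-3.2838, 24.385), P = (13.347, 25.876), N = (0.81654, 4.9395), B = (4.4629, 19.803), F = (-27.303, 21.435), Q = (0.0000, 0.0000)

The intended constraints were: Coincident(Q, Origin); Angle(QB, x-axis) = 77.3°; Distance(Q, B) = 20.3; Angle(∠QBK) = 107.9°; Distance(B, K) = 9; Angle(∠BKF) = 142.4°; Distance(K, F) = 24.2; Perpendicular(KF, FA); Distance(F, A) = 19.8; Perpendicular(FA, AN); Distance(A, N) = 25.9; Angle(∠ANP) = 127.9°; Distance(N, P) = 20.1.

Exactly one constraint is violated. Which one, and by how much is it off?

Distance(N, P) = 20.1 — off by 4.30.

Q = (0.00, 0.00) ✓; QB at 77.30° ✓; |QB| = 20.30 ✓; ∠QBK = 107.9° ✓; |BK| = 9.000 ✓; ∠BKF = 142.4° ✓; |KF| = 24.20 ✓; ∠(KF, FA) = 90.00° ✓; |FA| = 19.80 ✓; ∠(FA, AN) = 90.00° ✓; |AN| = 25.90 ✓; ∠ANP = 127.9° ✓; |NP| = 24.40 ✗.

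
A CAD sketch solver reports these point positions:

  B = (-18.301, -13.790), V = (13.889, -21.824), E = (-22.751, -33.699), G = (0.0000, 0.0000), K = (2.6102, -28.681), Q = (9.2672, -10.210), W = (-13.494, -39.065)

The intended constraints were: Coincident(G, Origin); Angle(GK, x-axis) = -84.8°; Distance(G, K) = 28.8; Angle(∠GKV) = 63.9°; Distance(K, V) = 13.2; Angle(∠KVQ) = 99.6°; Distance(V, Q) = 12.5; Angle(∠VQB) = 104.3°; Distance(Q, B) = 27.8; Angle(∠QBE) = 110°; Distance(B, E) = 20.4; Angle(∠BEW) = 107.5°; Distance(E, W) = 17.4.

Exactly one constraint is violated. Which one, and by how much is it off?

Distance(E, W) = 17.4 — off by 6.70.

G = (0.00, 0.00) ✓; GK at -84.80° ✓; |GK| = 28.80 ✓; ∠GKV = 63.90° ✓; |KV| = 13.20 ✓; ∠KVQ = 99.60° ✓; |VQ| = 12.50 ✓; ∠VQB = 104.3° ✓; |QB| = 27.80 ✓; ∠QBE = 110.0° ✓; |BE| = 20.40 ✓; ∠BEW = 107.5° ✓; |EW| = 10.70 ✗.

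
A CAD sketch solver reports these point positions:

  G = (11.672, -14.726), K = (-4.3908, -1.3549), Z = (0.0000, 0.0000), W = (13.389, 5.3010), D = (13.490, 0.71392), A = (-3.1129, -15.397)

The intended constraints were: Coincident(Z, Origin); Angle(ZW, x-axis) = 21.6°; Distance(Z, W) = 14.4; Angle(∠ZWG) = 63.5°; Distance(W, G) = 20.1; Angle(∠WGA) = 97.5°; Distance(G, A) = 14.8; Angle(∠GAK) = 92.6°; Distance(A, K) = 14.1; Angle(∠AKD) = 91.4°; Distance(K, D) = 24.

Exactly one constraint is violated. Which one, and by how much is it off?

Distance(K, D) = 24 — off by 6.00.

Z = (0.00, 0.00) ✓; ZW at 21.60° ✓; |ZW| = 14.40 ✓; ∠ZWG = 63.50° ✓; |WG| = 20.10 ✓; ∠WGA = 97.50° ✓; |GA| = 14.80 ✓; ∠GAK = 92.60° ✓; |AK| = 14.10 ✓; ∠AKD = 91.40° ✓; |KD| = 18.00 ✗.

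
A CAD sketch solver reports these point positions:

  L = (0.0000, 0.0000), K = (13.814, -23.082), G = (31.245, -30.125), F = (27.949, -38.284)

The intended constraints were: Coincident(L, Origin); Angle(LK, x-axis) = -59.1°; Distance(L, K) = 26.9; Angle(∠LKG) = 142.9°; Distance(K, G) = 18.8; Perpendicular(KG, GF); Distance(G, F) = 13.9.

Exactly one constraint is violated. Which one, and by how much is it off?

Distance(G, F) = 13.9 — off by 5.10.

L = (0.00, 0.00) ✓; LK at -59.10° ✓; |LK| = 26.90 ✓; ∠LKG = 142.9° ✓; |KG| = 18.80 ✓; ∠(KG, GF) = 90.00° ✓; |GF| = 8.800 ✗.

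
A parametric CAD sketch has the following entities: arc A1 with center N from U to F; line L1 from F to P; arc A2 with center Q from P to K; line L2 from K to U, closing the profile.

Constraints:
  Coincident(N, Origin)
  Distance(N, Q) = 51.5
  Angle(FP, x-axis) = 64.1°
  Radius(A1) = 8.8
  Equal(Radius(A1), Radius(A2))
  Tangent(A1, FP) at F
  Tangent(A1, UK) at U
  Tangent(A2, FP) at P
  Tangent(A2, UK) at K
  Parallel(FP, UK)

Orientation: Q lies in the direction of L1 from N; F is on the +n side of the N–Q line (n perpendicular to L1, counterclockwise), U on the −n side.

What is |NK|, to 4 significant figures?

52.25

The slot axis is L1's direction at 64.1°, so u = (cos 64.1°, sin 64.1°) = (0.4368, 0.8996) and n = (−sin 64.1°, cos 64.1°) = (-0.8996, 0.4368). N is at the origin and Q lies 51.5 along u from N, so Q = 51.5·u = (22.50, 46.33). Tangency of A1 to both parallel lines with radius 8.8 puts F and U at N ± 8.8·n: F = (-7.916, 3.844), U = (7.916, -3.844). Equal radii place P and K the same way about Q: P = Q + 8.8·n = (14.58, 50.17), K = Q − 8.8·n = (30.41, 42.48). Then |NK| = |K − N| = 52.25.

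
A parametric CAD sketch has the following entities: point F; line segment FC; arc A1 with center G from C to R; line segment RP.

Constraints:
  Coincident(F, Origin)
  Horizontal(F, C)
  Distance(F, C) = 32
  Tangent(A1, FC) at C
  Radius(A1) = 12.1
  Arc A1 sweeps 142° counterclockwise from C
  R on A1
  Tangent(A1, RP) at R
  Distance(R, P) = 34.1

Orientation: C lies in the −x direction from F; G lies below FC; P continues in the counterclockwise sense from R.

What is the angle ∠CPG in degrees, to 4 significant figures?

7.969°

F is at the origin; F and C share the same y with |FC| = 32.0 and C on the −x side, so C = (-32.00, 0.000). Tangency of A1 to FC means the radius GC is perpendicular to FC, so G = C + (0, -12.1) = (-32.00, -12.10). On A1, C sits at bearing 90° from G; a 142° counterclockwise sweep puts R at bearing 232°, so R = G + 12.1·(cos 232°, sin 232°) = (-39.45, -21.63). Tangency of A1 to RP means the radius GR is perpendicular to RP, so RP runs along (−sin 232°, cos 232°); with |RP| = 34.1, P = (-12.58, -42.63). Then cos ∠CPG = PC·PG / (|PC||PG|), giving 7.969°.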